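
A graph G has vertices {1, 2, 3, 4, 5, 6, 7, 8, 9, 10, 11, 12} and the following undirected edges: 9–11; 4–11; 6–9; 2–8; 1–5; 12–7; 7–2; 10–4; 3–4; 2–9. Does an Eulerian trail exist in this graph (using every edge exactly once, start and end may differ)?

Degrees: 1:1, 2:3, 3:1, 4:3, 5:1, 6:1, 7:2, 8:1, 9:3, 10:1, 11:2, 12:1
Odd-degree vertices: 1, 2, 3, 4, 5, 6, 8, 9, 10, 12 (10 total).
An Eulerian trail requires 0 or 2 odd-degree vertices; here there are 10.

No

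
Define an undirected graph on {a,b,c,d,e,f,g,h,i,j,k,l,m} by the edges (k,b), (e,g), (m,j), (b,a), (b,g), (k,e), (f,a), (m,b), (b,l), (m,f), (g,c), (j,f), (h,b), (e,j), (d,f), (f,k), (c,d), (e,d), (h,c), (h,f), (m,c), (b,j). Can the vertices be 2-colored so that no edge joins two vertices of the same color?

The cycle b-j-m-b has length 3, which is odd, so the graph is not bipartite.

No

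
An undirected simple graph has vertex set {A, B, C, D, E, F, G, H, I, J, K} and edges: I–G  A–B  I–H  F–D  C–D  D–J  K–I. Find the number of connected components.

4

Component: {E}
Component: {A, B}
Component: {C, D, F, J}
Component: {G, H, I, K}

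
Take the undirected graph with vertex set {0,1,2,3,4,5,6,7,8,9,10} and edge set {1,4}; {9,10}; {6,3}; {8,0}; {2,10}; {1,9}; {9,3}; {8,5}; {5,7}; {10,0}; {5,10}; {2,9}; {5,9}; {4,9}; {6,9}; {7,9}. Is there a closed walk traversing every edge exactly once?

Yes

Degrees: 0:2, 1:2, 2:2, 3:2, 4:2, 5:4, 6:2, 7:2, 8:2, 9:8, 10:4
All degrees are even and the non-isolated vertices are connected — an Eulerian circuit exists.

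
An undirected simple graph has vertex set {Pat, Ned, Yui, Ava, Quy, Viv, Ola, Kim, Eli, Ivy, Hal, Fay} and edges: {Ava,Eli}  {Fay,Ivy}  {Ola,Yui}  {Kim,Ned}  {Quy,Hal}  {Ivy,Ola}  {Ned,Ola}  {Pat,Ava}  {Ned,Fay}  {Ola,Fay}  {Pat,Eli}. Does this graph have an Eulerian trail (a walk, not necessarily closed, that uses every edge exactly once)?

Degrees: Pat:2, Ned:3, Yui:1, Ava:2, Quy:1, Viv:0, Ola:4, Kim:1, Eli:2, Ivy:2, Hal:1, Fay:3
Odd-degree vertices: Ned, Yui, Quy, Kim, Hal, Fay (6 total).
With 6 odd-degree vertices (more than two), no single trail can use every edge.

No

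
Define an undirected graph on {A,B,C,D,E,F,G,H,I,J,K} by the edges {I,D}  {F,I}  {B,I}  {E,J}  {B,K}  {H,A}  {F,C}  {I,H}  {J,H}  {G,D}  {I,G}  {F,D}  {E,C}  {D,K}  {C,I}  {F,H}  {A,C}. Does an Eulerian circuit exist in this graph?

Degrees: A:2, B:2, C:4, D:4, E:2, F:4, G:2, H:4, I:6, J:2, K:2
Every vertex has even degree and the edges form a single connected piece, so an Eulerian circuit exists.

Yes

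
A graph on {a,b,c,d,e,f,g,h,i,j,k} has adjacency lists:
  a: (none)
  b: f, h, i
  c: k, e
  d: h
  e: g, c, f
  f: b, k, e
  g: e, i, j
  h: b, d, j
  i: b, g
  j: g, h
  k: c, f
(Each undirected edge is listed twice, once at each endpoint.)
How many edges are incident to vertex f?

3

Neighbors of f: b, e, k.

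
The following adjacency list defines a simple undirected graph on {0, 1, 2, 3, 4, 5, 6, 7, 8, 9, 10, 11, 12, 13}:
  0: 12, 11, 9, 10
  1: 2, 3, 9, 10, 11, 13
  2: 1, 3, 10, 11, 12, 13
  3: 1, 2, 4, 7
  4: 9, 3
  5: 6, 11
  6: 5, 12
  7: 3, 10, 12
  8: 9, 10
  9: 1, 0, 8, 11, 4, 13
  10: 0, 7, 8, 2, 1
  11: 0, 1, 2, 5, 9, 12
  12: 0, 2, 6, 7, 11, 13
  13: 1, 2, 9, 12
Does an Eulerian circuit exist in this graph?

Degrees: 0:4, 1:6, 2:6, 3:4, 4:2, 5:2, 6:2, 7:3, 8:2, 9:6, 10:5, 11:6, 12:6, 13:4
Vertices with odd degree: 7, 10. An Eulerian circuit requires all degrees even.

No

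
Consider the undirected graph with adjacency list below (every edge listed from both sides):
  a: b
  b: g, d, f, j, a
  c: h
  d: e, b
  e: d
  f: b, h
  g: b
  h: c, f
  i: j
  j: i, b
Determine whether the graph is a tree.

Yes

|V| = 10, |E| = 9.
It is connected with exactly 9 edges, hence acyclic — it is a tree.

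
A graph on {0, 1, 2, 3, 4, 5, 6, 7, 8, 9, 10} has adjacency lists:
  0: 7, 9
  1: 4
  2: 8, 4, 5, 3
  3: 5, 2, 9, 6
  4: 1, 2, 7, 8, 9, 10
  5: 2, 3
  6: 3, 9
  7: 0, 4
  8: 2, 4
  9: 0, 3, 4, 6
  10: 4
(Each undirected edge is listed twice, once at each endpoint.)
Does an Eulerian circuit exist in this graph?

No

Degrees: 0:2, 1:1, 2:4, 3:4, 4:6, 5:2, 6:2, 7:2, 8:2, 9:4, 10:1
Vertices with odd degree: 1, 10. An Eulerian circuit requires all degrees even.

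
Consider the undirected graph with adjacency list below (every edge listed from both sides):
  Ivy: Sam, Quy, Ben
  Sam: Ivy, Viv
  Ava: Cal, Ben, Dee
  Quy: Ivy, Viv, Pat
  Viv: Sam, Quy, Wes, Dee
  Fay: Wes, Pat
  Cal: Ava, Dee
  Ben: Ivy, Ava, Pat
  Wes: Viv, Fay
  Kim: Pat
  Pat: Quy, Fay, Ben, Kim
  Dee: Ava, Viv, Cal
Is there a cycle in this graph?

|V| = 12, |E| = 16, number of components = 1.
Since 16 > 12 - 1, a cycle must exist; for instance Ava-Cal-Dee-Ava.

Yes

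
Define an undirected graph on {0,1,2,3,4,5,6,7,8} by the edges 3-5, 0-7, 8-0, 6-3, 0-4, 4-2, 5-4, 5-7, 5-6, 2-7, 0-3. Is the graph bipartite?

5-6-3-5 is an odd cycle (length 3), and a bipartite graph can contain only even cycles.

No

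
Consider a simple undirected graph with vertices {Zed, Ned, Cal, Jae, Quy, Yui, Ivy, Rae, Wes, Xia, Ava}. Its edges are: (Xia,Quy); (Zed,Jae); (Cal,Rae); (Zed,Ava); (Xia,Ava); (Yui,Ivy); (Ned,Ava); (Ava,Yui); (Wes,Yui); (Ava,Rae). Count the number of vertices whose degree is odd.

Degrees: Zed:2, Ned:1, Cal:1, Jae:1, Quy:1, Yui:3, Ivy:1, Rae:2, Wes:1, Xia:2, Ava:5
Odd-degree vertices: Ned, Cal, Jae, Quy, Yui, Ivy, Wes, Ava.

8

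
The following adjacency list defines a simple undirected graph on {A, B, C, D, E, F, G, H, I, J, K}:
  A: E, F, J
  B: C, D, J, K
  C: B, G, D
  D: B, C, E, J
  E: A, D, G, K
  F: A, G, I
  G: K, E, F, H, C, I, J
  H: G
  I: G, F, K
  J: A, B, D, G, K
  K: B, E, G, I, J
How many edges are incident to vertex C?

Neighbors of C: B, D, G.

3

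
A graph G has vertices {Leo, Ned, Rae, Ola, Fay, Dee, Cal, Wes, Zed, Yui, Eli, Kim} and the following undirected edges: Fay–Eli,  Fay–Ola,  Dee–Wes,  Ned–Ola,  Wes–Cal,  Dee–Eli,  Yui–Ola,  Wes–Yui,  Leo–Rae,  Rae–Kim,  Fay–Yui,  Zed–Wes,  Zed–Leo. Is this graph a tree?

|V| = 12, |E| = 13.
Connected but with 13 > 11 edges, so it has a cycle and is not a tree.

No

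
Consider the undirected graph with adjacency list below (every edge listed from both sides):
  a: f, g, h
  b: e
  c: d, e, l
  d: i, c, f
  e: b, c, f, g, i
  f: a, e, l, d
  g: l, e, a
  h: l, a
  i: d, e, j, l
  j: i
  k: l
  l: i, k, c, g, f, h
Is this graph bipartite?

Color {b, c, f, g, h, i, k} black and {a, d, e, j, l} white. No edge joins two same-colored vertices, so the graph is bipartite.

Yes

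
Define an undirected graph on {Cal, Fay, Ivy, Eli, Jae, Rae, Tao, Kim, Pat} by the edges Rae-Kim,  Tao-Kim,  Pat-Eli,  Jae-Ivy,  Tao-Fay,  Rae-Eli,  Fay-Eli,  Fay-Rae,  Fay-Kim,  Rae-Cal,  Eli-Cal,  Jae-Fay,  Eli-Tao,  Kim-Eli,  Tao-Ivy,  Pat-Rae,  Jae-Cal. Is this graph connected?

Yes

Starting from Cal and exploring outward reaches every vertex (Cal, Jae, Rae, Eli, Fay, Ivy, Kim, Pat, Tao); the graph is connected.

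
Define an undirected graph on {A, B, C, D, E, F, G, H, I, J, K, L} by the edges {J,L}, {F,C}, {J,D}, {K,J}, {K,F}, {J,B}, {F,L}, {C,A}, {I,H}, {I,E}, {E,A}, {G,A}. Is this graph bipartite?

Yes

Color {B, C, D, E, G, H, K, L} black and {A, F, I, J} white. No edge joins two same-colored vertices, so the graph is bipartite.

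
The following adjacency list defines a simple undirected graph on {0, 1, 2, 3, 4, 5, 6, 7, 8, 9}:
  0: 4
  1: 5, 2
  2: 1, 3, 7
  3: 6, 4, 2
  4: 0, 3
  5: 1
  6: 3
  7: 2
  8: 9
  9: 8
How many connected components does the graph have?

Component: {8, 9}
Component: {0, 1, 2, 3, 4, 5, 6, 7}

2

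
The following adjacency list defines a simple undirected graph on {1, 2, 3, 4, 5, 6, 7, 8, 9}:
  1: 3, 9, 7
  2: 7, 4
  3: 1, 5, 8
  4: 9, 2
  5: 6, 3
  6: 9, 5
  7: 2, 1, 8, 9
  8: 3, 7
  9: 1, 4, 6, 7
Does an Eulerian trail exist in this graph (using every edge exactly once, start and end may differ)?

Yes

Degrees: 1:3, 2:2, 3:3, 4:2, 5:2, 6:2, 7:4, 8:2, 9:4
Odd-degree vertices: 1, 3 (2 total).
The non-isolated vertices are connected and exactly 2 have odd degree, so an Eulerian trail exists (from 1 to 3).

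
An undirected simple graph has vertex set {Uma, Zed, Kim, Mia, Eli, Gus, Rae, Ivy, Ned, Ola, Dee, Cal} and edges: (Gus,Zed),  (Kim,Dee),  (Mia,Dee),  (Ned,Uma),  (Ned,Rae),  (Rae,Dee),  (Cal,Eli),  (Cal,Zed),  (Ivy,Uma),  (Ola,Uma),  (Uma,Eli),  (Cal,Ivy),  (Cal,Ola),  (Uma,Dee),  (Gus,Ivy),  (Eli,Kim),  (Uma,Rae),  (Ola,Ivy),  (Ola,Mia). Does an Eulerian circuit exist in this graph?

No

Degrees: Uma:6, Zed:2, Kim:2, Mia:2, Eli:3, Gus:2, Rae:3, Ivy:4, Ned:2, Ola:4, Dee:4, Cal:4
Vertices with odd degree: Eli, Rae. An Eulerian circuit requires all degrees even.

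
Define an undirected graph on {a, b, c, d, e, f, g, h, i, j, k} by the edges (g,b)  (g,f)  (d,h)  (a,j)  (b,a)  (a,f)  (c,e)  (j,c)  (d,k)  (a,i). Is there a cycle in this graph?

Yes

The graph has 11 vertices, 10 edges, and 2 connected components.
One cycle is a-b-g-f-a.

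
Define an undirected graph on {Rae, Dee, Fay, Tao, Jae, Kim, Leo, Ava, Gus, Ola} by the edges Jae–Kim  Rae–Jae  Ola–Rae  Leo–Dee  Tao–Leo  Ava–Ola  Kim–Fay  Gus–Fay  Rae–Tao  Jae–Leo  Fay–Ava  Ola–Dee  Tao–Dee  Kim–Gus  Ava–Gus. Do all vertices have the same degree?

Degrees: Rae:3, Dee:3, Fay:3, Tao:3, Jae:3, Kim:3, Leo:3, Ava:3, Gus:3, Ola:3
Every vertex has degree 3, so the graph is 3-regular.

Yes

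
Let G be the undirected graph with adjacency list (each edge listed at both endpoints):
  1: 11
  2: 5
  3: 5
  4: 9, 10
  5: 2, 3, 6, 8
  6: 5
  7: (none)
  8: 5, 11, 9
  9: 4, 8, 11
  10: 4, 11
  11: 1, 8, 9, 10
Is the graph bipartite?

No

9-8-11-9 is an odd cycle (length 3), and a bipartite graph can contain only even cycles.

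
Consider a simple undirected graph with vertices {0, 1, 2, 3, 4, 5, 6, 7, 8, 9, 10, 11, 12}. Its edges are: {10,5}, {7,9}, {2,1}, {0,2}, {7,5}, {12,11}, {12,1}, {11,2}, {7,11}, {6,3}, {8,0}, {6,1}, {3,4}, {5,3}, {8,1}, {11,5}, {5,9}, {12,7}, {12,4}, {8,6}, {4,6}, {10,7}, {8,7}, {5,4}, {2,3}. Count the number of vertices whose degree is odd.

Degrees: 0:2, 1:4, 2:4, 3:4, 4:4, 5:6, 6:4, 7:6, 8:4, 9:2, 10:2, 11:4, 12:4
Odd-degree vertices: none.

0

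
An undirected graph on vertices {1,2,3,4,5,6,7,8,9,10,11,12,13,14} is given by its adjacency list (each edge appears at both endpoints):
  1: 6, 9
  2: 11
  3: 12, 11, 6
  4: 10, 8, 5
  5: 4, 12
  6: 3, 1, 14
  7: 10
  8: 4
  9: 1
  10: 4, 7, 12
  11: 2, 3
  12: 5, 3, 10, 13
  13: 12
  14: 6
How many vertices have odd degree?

10

Degrees: 1:2, 2:1, 3:3, 4:3, 5:2, 6:3, 7:1, 8:1, 9:1, 10:3, 11:2, 12:4, 13:1, 14:1
Odd-degree vertices: 2, 3, 4, 6, 7, 8, 9, 10, 13, 14.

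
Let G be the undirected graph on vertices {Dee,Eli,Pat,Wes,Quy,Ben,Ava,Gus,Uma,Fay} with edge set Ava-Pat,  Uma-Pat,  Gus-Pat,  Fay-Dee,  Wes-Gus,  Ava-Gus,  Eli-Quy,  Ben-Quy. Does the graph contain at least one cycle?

|V| = 10, |E| = 8, number of components = 3.
Since 8 > 10 - 3, a cycle must exist; for instance Pat-Gus-Ava-Pat.

Yes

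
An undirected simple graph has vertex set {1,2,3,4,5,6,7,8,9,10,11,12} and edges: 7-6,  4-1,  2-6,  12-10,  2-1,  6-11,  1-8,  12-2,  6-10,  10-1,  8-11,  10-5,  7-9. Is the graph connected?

No

Component: {3}
Component: {1, 2, 4, 5, 6, 7, 8, 9, 10, 11, 12}
No edge joins these 2 groups, so the graph is disconnected.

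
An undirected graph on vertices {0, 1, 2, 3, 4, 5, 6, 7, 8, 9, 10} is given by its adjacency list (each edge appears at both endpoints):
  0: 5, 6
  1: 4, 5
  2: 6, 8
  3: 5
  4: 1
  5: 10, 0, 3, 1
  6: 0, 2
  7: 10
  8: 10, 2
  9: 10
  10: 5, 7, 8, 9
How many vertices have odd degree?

Degrees: 0:2, 1:2, 2:2, 3:1, 4:1, 5:4, 6:2, 7:1, 8:2, 9:1, 10:4
Odd-degree vertices: 3, 4, 7, 9.

4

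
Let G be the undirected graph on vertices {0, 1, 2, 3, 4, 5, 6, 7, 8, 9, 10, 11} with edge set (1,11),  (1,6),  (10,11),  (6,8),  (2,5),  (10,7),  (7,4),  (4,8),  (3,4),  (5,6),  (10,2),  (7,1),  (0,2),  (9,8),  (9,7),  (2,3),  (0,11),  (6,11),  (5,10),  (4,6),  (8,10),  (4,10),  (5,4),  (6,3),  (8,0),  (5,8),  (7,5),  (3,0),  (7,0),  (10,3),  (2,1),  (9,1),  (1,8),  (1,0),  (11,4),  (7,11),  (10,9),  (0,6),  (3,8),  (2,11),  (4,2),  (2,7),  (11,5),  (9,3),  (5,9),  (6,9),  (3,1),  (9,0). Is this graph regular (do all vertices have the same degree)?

Yes

Degrees: 0:8, 1:8, 2:8, 3:8, 4:8, 5:8, 6:8, 7:8, 8:8, 9:8, 10:8, 11:8
All degrees equal 8; the graph is regular.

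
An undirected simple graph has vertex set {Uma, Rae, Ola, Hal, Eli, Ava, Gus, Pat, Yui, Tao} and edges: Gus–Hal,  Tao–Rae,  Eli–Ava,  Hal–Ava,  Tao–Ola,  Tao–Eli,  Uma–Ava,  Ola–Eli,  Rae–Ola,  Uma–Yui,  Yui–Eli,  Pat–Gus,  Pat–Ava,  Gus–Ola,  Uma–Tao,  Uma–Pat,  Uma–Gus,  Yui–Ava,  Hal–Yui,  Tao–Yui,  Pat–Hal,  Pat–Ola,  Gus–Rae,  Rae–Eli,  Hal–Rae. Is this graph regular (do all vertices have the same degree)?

Yes

Degrees: Uma:5, Rae:5, Ola:5, Hal:5, Eli:5, Ava:5, Gus:5, Pat:5, Yui:5, Tao:5
All degrees equal 5; the graph is regular.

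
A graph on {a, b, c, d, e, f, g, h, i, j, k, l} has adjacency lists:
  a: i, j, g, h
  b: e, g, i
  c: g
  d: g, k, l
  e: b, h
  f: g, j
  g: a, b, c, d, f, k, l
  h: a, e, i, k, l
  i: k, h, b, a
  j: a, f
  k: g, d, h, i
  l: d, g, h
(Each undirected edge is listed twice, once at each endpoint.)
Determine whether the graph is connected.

Starting from a and exploring outward reaches every vertex (a, g, j, h, i, b, d, f, l, k, c, e); the graph is connected.

Yes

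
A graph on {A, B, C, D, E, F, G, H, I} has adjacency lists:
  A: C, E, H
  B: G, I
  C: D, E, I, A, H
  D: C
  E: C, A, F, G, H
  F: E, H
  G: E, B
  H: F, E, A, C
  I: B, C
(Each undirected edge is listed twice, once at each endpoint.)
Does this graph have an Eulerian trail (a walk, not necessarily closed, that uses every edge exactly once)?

No

Degrees: A:3, B:2, C:5, D:1, E:5, F:2, G:2, H:4, I:2
Odd-degree vertices: A, C, D, E (4 total).
With 4 odd-degree vertices (more than two), no single trail can use every edge.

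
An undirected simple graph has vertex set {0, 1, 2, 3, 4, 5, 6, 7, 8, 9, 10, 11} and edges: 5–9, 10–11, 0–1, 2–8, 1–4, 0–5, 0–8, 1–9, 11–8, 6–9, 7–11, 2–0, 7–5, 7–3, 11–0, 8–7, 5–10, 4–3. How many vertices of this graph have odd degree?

4

Degrees: 0:5, 1:3, 2:2, 3:2, 4:2, 5:4, 6:1, 7:4, 8:4, 9:3, 10:2, 11:4
Odd-degree vertices: 0, 1, 6, 9.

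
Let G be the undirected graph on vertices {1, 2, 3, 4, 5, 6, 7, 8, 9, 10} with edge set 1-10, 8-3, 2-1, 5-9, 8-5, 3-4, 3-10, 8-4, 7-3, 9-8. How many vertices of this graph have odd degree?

Degrees: 1:2, 2:1, 3:4, 4:2, 5:2, 6:0, 7:1, 8:4, 9:2, 10:2
Odd-degree vertices: 2, 7.

2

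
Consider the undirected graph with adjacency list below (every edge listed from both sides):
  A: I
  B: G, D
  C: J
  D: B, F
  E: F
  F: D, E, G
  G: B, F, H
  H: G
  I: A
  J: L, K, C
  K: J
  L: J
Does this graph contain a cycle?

Yes

The graph has 12 vertices, 10 edges, and 3 connected components.
Since 10 > 12 - 3, a cycle must exist; for instance B-D-F-G-B.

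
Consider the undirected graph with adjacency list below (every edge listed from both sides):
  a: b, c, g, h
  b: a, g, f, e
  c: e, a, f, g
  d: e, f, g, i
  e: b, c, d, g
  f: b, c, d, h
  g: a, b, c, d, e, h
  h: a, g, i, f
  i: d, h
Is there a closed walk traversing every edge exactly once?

Degrees: a:4, b:4, c:4, d:4, e:4, f:4, g:6, h:4, i:2
Every vertex has even degree and the edges form a single connected piece, so an Eulerian circuit exists.

Yes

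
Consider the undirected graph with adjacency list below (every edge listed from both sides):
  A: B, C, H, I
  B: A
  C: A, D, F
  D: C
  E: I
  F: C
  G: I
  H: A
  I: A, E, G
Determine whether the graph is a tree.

Yes

The graph has 9 vertices and 8 edges.
Connected and |E| = |V| - 1, which characterizes a tree.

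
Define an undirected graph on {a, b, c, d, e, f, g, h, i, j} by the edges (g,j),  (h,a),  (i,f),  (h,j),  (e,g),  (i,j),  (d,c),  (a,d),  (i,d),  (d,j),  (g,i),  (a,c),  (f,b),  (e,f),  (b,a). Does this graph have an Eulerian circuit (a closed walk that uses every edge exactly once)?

Degrees: a:4, b:2, c:2, d:4, e:2, f:3, g:3, h:2, i:4, j:4
Vertices with odd degree: f, g. An Eulerian circuit requires all degrees even.

No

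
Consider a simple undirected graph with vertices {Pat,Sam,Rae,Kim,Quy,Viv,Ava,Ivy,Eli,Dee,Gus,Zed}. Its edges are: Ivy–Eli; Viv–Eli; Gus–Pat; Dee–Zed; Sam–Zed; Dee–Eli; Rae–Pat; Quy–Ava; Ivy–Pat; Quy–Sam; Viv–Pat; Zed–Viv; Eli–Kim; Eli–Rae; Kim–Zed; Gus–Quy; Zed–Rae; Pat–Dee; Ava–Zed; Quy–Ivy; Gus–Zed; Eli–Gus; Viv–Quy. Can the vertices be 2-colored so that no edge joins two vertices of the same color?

Yes

A valid 2-coloring puts {Sam, Rae, Kim, Viv, Ava, Ivy, Dee, Gus} on one side and {Pat, Quy, Eli, Zed} on the other; every edge crosses between the two sides.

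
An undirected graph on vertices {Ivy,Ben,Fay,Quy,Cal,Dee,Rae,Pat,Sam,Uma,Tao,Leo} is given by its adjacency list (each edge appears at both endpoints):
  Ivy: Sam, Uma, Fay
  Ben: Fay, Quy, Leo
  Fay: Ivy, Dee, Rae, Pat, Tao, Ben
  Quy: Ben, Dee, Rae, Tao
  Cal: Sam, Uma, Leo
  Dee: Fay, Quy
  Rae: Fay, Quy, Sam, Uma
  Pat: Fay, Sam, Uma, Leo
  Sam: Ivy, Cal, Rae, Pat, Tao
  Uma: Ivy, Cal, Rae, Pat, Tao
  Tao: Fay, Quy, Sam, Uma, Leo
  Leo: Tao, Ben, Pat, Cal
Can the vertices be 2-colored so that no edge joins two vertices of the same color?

Yes

A valid 2-coloring puts {Fay, Quy, Sam, Uma, Leo} on one side and {Ivy, Ben, Cal, Dee, Rae, Pat, Tao} on the other; every edge crosses between the two sides.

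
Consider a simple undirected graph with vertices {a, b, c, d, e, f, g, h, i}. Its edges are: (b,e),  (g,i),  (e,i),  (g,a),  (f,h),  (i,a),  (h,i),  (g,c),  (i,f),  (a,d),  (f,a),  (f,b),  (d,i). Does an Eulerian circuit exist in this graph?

Degrees: a:4, b:2, c:1, d:2, e:2, f:4, g:3, h:2, i:6
Vertices with odd degree: c, g. An Eulerian circuit requires all degrees even.

No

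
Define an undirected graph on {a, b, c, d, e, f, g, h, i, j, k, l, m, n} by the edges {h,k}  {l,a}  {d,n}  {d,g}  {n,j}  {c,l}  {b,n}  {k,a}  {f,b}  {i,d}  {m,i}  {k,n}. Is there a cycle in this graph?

The graph has 14 vertices, 12 edges, and 2 connected components.
A forest on 14 vertices with 2 components has exactly 12 edges, which matches — so no cycle.

No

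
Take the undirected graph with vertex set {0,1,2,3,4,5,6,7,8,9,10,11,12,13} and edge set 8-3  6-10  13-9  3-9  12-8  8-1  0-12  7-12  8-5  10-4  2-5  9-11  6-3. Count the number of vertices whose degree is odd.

Degrees: 0:1, 1:1, 2:1, 3:3, 4:1, 5:2, 6:2, 7:1, 8:4, 9:3, 10:2, 11:1, 12:3, 13:1
Odd-degree vertices: 0, 1, 2, 3, 4, 7, 9, 11, 12, 13.

10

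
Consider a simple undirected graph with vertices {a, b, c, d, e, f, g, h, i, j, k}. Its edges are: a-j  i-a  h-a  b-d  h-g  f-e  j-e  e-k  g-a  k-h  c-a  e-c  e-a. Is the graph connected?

No

Component: {b, d}
Component: {a, c, e, f, g, h, i, j, k}
No edge joins these 2 groups, so the graph is disconnected.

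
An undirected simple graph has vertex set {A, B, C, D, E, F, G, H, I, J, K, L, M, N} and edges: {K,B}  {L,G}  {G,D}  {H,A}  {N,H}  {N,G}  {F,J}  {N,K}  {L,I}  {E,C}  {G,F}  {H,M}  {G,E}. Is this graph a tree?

Yes

|V| = 14, |E| = 13.
Connected and |E| = |V| - 1, which characterizes a tree.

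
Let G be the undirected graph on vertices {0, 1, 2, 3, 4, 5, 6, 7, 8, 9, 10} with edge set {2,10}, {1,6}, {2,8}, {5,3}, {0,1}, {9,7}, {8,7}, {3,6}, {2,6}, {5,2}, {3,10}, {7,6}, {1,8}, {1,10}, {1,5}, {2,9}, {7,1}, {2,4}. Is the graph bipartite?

The cycle 8-7-1-8 has length 3, which is odd, so the graph is not bipartite.

No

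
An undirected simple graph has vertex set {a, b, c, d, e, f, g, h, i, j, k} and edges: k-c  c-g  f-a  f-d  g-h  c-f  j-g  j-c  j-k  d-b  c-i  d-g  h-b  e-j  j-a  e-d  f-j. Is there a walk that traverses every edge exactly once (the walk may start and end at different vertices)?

Yes

Degrees: a:2, b:2, c:5, d:4, e:2, f:4, g:4, h:2, i:1, j:6, k:2
Odd-degree vertices: c, i (2 total).
The non-isolated vertices are connected and exactly 2 have odd degree, so an Eulerian trail exists (from c to i).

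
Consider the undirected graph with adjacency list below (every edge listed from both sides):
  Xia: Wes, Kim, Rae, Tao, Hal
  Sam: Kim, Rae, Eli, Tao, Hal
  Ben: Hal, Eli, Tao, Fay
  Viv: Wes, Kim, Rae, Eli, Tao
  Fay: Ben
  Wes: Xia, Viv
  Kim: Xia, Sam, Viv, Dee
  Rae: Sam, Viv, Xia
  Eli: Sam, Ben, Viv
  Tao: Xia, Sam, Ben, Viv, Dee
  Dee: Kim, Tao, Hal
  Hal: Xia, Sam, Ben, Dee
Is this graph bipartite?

Partition the vertices as {Fay, Wes, Kim, Rae, Eli, Tao, Hal} vs {Xia, Sam, Ben, Viv, Dee}. Each listed edge has one endpoint in each part, so the graph is bipartite.

Yes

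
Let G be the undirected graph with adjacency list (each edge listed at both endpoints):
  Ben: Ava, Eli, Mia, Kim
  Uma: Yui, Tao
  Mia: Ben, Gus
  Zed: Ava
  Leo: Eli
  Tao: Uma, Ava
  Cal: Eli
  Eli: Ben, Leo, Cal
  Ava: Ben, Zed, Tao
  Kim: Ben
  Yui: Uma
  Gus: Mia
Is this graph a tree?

Yes

The graph has 12 vertices and 11 edges.
It is connected with exactly 11 edges, hence acyclic — it is a tree.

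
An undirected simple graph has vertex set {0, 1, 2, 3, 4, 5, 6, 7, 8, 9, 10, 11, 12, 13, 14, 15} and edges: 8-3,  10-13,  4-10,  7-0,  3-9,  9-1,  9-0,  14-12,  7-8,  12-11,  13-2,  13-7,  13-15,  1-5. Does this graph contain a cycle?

Yes

|V| = 16, |E| = 14, number of components = 3.
Since 14 > 16 - 3, a cycle must exist; for instance 0-7-8-3-9-0.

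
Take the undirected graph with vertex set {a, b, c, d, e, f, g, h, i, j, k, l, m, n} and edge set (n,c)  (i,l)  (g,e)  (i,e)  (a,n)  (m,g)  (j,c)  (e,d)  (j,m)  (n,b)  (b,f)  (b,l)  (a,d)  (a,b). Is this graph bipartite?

The cycle a-b-n-a has length 3, which is odd, so the graph is not bipartite.

No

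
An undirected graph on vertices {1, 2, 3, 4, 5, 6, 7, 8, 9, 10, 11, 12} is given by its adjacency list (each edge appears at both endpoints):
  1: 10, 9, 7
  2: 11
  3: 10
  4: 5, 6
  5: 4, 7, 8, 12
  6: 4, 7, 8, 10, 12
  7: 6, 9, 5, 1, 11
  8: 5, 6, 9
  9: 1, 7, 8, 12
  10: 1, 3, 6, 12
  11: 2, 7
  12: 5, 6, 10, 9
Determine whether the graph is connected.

Yes

A breadth-first search from 1 visits 1, 7, 9, 10, 6, 11, 5, 8, 12, 3, 4, 2 — all 12 vertices — so the graph is connected.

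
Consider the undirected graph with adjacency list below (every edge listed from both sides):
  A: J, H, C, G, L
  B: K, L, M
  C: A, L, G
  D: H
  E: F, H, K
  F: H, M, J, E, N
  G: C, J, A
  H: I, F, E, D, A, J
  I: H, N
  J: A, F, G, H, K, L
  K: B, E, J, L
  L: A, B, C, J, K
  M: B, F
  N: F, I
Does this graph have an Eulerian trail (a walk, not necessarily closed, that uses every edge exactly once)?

Degrees: A:5, B:3, C:3, D:1, E:3, F:5, G:3, H:6, I:2, J:6, K:4, L:5, M:2, N:2
Odd-degree vertices: A, B, C, D, E, F, G, L (8 total).
An Eulerian trail requires 0 or 2 odd-degree vertices; here there are 8.

No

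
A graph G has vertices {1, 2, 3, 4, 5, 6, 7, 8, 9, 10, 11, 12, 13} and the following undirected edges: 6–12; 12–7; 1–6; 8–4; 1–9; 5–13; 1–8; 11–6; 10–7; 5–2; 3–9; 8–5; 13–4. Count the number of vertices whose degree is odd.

Degrees: 1:3, 2:1, 3:1, 4:2, 5:3, 6:3, 7:2, 8:3, 9:2, 10:1, 11:1, 12:2, 13:2
Odd-degree vertices: 1, 2, 3, 5, 6, 8, 10, 11.

8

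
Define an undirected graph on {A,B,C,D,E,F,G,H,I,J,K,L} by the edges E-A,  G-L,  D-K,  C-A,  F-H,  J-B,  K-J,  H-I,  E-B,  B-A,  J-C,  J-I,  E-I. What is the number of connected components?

Component: {G, L}
Component: {A, B, C, D, E, F, H, I, J, K}

2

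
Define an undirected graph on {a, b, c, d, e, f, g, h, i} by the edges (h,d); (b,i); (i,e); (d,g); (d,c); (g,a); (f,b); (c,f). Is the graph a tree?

Yes

|V| = 9, |E| = 8.
Connected and |E| = |V| - 1, which characterizes a tree.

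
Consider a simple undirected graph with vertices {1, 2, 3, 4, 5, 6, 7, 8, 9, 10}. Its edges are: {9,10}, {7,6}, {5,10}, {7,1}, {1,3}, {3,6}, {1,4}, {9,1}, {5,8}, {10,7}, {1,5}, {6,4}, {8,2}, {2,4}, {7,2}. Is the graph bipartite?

No

7-2-8-5-10-7 is an odd cycle (length 5), and a bipartite graph can contain only even cycles.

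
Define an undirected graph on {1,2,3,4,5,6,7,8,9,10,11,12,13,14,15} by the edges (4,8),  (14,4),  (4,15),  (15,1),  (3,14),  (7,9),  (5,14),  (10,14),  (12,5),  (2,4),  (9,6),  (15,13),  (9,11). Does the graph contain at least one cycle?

The graph has 15 vertices, 13 edges, and 2 connected components.
Since 13 = 15 - 2, the graph is a forest and contains no cycle.

No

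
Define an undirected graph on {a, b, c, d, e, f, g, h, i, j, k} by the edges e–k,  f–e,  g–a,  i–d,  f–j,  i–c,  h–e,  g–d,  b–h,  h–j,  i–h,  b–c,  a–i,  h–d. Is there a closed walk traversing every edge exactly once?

No

Degrees: a:2, b:2, c:2, d:3, e:3, f:2, g:2, h:5, i:4, j:2, k:1
d, e, h, k have odd degree; an Eulerian circuit needs every degree to be even, so none exists.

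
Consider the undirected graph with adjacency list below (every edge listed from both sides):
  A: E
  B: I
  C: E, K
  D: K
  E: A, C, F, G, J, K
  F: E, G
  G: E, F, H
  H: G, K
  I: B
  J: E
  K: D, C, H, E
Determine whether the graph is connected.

Component: {B, I}
Component: {A, C, D, E, F, G, H, J, K}
There are 2 separate components, so the graph is not connected.

No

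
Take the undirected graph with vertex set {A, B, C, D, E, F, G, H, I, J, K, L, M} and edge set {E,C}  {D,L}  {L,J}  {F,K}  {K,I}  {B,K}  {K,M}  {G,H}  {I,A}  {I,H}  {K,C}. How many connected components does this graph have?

2

Component: {D, J, L}
Component: {A, B, C, E, F, G, H, I, K, M}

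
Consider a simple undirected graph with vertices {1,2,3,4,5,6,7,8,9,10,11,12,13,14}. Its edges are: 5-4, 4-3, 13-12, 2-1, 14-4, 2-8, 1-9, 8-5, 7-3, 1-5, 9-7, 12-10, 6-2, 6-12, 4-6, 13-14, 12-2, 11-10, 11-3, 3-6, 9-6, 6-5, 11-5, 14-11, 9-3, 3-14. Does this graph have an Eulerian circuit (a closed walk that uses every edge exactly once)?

No

Degrees: 1:3, 2:4, 3:6, 4:4, 5:5, 6:6, 7:2, 8:2, 9:4, 10:2, 11:4, 12:4, 13:2, 14:4
Vertices with odd degree: 1, 5. An Eulerian circuit requires all degrees even.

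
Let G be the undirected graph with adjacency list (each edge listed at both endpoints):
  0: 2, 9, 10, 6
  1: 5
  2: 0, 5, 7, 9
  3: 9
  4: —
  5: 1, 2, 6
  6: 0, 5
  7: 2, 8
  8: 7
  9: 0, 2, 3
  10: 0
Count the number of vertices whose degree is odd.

Degrees: 0:4, 1:1, 2:4, 3:1, 4:0, 5:3, 6:2, 7:2, 8:1, 9:3, 10:1
Odd-degree vertices: 1, 3, 5, 8, 9, 10.

6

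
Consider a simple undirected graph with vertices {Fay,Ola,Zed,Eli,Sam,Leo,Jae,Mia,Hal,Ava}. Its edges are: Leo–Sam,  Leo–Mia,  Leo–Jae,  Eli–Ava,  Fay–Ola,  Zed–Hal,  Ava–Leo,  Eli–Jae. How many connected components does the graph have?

3

Component: {Fay, Ola}
Component: {Zed, Hal}
Component: {Eli, Sam, Leo, Jae, Mia, Ava}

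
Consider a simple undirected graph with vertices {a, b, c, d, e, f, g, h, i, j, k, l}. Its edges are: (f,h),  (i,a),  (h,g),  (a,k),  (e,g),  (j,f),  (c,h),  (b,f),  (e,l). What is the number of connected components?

Component: {d}
Component: {a, i, k}
Component: {b, c, e, f, g, h, j, l}

3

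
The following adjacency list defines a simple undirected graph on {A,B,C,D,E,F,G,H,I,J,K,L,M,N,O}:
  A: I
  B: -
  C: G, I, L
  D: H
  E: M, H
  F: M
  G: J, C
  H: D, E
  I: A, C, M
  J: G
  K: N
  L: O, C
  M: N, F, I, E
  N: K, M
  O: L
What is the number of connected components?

Component: {B}
Component: {A, C, D, E, F, G, H, I, J, K, L, M, N, O}

2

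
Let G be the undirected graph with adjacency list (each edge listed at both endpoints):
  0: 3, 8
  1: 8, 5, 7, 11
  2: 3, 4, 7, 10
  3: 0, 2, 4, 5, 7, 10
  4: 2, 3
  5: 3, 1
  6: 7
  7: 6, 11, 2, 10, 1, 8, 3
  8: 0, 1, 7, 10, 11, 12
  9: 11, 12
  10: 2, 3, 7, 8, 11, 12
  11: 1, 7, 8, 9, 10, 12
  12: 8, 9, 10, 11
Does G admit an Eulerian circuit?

No

Degrees: 0:2, 1:4, 2:4, 3:6, 4:2, 5:2, 6:1, 7:7, 8:6, 9:2, 10:6, 11:6, 12:4
Vertices with odd degree: 6, 7. An Eulerian circuit requires all degrees even.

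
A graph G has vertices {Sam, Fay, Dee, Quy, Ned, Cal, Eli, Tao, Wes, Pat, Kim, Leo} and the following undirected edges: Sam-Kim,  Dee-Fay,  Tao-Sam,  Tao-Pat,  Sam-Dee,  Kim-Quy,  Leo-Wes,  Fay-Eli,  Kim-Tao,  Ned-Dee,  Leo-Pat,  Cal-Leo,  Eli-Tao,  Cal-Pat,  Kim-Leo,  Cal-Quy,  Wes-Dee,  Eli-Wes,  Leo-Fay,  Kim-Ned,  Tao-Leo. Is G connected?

Starting from Sam and exploring outward reaches every vertex (Sam, Kim, Tao, Dee, Quy, Leo, Ned, Eli, Pat, Fay, Wes, Cal); the graph is connected.

Yes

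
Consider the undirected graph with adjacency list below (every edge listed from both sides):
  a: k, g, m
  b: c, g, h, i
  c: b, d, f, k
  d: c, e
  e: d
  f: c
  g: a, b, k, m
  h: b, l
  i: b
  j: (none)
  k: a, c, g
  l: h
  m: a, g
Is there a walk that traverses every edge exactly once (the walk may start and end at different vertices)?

Degrees: a:3, b:4, c:4, d:2, e:1, f:1, g:4, h:2, i:1, j:0, k:3, l:1, m:2
Odd-degree vertices: a, e, f, i, k, l (6 total).
An Eulerian trail requires 0 or 2 odd-degree vertices; here there are 6.

No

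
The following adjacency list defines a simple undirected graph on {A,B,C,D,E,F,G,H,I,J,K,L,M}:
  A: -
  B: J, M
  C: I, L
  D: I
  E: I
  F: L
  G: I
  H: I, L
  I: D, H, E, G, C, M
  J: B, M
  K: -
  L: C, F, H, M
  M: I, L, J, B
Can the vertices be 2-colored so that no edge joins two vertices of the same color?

B-J-M-B is an odd cycle (length 3), and a bipartite graph can contain only even cycles.

No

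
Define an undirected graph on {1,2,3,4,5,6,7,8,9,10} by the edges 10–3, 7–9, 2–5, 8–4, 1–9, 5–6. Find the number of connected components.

Component: {3, 10}
Component: {4, 8}
Component: {1, 7, 9}
Component: {2, 5, 6}

4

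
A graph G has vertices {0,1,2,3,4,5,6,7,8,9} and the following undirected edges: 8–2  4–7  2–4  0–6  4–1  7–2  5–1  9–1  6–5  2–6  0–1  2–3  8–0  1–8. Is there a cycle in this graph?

|V| = 10, |E| = 14, number of components = 1.
One cycle is 2-4-7-2.

Yes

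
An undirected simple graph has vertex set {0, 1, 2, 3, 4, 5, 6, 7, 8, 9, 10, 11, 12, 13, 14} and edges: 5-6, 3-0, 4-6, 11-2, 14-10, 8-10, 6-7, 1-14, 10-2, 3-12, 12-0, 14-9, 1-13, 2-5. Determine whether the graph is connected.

No

Component: {0, 3, 12}
Component: {1, 2, 4, 5, 6, 7, 8, 9, 10, 11, 13, 14}
No edge joins these 2 groups, so the graph is disconnected.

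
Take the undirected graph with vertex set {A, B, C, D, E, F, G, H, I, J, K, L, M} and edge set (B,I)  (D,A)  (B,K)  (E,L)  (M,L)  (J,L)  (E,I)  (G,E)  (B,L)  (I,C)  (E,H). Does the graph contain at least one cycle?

Yes

|V| = 13, |E| = 11, number of components = 3.
Since 11 > 13 - 3, a cycle must exist; for instance B-L-E-I-B.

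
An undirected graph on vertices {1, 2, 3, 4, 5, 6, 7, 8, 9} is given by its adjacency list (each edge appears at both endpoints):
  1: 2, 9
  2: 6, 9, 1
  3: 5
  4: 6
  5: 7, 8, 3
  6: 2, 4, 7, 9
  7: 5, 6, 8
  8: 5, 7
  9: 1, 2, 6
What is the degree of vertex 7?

Neighbors of 7: 5, 6, 8.

3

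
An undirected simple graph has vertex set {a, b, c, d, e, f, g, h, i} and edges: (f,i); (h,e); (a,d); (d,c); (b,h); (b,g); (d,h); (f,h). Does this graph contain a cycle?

No

|V| = 9, |E| = 8, number of components = 1.
Since 8 = 9 - 1, the graph is a forest and contains no cycle.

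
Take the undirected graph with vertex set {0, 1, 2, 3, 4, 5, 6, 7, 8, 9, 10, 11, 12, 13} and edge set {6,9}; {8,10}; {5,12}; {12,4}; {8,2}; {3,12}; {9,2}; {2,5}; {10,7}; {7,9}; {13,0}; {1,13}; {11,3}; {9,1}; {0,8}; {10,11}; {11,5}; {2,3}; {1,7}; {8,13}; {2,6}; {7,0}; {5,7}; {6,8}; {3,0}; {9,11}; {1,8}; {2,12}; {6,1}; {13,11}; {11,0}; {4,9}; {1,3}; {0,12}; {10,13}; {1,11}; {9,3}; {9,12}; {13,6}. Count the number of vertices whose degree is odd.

Degrees: 0:6, 1:7, 2:6, 3:6, 4:2, 5:4, 6:5, 7:5, 8:6, 9:8, 10:4, 11:7, 12:6, 13:6
Odd-degree vertices: 1, 6, 7, 11.

4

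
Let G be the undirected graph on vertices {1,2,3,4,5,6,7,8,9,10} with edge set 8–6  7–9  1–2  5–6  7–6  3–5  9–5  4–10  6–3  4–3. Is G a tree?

|V| = 10, |E| = 10.
It splits into 2 components, so it cannot be a tree.

No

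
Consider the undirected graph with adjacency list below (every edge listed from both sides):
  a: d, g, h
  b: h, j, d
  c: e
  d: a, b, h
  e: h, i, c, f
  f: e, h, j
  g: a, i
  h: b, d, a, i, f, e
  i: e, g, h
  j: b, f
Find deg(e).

Neighbors of e: c, f, h, i.

4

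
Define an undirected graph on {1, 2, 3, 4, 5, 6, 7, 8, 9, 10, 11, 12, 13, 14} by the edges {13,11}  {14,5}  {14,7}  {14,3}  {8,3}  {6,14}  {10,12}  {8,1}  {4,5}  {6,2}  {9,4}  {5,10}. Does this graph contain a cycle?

The graph has 14 vertices, 12 edges, and 2 connected components.
A forest on 14 vertices with 2 components has exactly 12 edges, which matches — so no cycle.

No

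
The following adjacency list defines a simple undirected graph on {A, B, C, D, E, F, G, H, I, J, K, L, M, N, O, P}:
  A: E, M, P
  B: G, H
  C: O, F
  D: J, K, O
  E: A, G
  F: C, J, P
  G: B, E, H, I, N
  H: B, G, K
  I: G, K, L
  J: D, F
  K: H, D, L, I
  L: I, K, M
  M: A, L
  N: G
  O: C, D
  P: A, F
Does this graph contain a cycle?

Yes

The graph has 16 vertices, 21 edges, and 1 connected component.
Since 21 > 16 - 1, a cycle must exist; for instance A-M-L-K-H-B-G-E-A.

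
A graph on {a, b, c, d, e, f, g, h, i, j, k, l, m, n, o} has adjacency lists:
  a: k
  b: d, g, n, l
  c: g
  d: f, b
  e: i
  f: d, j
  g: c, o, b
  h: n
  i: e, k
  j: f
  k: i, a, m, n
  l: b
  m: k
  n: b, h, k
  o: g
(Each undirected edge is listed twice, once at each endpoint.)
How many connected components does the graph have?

Component: {a, b, c, d, e, f, g, h, i, j, k, l, m, n, o}

1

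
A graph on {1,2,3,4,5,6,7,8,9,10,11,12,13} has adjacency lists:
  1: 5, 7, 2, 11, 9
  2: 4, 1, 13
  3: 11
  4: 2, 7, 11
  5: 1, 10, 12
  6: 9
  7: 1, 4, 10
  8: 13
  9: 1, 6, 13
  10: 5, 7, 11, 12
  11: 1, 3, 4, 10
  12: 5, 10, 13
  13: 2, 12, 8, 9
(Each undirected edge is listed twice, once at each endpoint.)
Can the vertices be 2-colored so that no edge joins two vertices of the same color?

The cycle 12-10-5-12 has length 3, which is odd, so the graph is not bipartite.

No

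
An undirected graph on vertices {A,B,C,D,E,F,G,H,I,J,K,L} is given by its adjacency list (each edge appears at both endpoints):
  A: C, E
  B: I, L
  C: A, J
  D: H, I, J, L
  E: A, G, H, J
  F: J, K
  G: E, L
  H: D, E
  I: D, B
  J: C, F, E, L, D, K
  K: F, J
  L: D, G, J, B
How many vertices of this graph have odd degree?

0

Degrees: A:2, B:2, C:2, D:4, E:4, F:2, G:2, H:2, I:2, J:6, K:2, L:4
Odd-degree vertices: none.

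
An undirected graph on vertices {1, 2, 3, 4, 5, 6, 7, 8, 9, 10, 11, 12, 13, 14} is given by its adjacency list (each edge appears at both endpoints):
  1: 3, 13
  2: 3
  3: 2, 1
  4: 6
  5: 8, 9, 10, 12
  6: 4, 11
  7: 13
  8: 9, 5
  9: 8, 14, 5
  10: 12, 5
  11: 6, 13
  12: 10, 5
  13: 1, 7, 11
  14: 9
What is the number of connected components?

2

Component: {5, 8, 9, 10, 12, 14}
Component: {1, 2, 3, 4, 6, 7, 11, 13}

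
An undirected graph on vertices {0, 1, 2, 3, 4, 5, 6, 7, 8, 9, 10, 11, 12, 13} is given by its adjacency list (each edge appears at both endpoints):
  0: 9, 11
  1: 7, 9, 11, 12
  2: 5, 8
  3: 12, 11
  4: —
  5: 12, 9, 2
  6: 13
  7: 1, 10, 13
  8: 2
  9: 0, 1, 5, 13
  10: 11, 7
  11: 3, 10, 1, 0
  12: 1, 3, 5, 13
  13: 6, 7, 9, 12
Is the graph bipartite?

Yes

Partition the vertices as {2, 4, 6, 7, 9, 11, 12} vs {0, 1, 3, 5, 8, 10, 13}. Each listed edge has one endpoint in each part, so the graph is bipartite.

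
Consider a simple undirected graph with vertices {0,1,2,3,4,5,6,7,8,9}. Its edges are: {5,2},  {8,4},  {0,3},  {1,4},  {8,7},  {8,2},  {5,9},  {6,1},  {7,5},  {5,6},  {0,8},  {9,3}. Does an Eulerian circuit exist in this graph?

Yes

Degrees: 0:2, 1:2, 2:2, 3:2, 4:2, 5:4, 6:2, 7:2, 8:4, 9:2
All degrees are even and the non-isolated vertices are connected — an Eulerian circuit exists.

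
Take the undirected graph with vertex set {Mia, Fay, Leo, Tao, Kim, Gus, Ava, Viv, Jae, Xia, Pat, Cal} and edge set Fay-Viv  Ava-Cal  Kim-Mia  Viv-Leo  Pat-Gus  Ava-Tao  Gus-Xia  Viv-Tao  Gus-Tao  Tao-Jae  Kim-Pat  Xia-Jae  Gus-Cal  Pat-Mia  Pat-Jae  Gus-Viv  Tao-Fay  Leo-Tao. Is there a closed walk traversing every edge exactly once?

No

Degrees: Mia:2, Fay:2, Leo:2, Tao:6, Kim:2, Gus:5, Ava:2, Viv:4, Jae:3, Xia:2, Pat:4, Cal:2
Vertices with odd degree: Gus, Jae. An Eulerian circuit requires all degrees even.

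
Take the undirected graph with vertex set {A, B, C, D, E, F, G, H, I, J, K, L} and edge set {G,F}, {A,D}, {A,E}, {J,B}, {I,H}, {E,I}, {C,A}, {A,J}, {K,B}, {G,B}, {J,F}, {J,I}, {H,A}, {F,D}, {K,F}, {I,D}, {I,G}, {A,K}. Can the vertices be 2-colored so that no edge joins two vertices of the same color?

Yes

Color {C, D, E, G, H, J, K, L} black and {A, B, F, I} white. No edge joins two same-colored vertices, so the graph is bipartite.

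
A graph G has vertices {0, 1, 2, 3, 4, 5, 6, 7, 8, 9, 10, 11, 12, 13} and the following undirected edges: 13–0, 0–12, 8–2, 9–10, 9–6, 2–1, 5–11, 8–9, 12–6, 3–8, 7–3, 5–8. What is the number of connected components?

Component: {4}
Component: {0, 1, 2, 3, 5, 6, 7, 8, 9, 10, 11, 12, 13}

2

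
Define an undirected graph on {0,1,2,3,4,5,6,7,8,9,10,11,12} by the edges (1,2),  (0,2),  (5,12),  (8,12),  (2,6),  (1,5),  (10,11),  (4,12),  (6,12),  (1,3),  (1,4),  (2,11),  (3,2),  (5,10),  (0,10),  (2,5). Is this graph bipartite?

No

3-1-2-3 is an odd cycle (length 3), and a bipartite graph can contain only even cycles.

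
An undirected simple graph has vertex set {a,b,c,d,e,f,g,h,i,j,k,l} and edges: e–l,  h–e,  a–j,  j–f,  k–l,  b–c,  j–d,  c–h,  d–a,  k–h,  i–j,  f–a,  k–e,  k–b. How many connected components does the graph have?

Component: {g}
Component: {a, d, f, i, j}
Component: {b, c, e, h, k, l}

3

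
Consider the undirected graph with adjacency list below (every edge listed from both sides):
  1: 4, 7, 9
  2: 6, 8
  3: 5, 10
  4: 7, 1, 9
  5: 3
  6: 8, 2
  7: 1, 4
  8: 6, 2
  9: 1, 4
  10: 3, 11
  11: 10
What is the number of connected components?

Component: {2, 6, 8}
Component: {1, 4, 7, 9}
Component: {3, 5, 10, 11}

3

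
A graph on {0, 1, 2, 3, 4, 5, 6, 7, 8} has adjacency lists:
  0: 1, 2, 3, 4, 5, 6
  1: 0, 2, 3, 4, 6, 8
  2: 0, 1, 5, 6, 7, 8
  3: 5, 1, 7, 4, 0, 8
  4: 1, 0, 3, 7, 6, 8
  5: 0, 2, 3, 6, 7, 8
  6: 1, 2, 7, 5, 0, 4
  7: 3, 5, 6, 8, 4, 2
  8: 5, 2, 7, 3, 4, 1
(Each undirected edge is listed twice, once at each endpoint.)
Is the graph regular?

Degrees: 0:6, 1:6, 2:6, 3:6, 4:6, 5:6, 6:6, 7:6, 8:6
All degrees equal 6; the graph is regular.

Yes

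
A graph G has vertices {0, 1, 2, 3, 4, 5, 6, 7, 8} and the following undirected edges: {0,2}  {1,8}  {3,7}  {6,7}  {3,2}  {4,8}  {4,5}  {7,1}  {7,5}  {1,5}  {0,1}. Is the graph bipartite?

No

The cycle 1-7-5-1 has length 3, which is odd, so the graph is not bipartite.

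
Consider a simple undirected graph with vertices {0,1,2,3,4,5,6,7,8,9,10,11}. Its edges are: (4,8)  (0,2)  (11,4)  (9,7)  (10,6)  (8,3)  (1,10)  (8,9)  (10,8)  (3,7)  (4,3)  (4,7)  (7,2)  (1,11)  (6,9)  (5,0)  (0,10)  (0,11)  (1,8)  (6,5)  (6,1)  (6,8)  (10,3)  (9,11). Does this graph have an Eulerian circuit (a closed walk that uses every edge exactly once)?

No

Degrees: 0:4, 1:4, 2:2, 3:4, 4:4, 5:2, 6:5, 7:4, 8:6, 9:4, 10:5, 11:4
Vertices with odd degree: 6, 10. An Eulerian circuit requires all degrees even.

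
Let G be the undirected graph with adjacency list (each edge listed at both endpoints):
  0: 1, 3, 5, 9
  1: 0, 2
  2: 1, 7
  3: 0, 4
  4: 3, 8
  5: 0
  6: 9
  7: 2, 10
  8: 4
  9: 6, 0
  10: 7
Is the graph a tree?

|V| = 11, |E| = 10.
It is connected with exactly 10 edges, hence acyclic — it is a tree.

Yes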